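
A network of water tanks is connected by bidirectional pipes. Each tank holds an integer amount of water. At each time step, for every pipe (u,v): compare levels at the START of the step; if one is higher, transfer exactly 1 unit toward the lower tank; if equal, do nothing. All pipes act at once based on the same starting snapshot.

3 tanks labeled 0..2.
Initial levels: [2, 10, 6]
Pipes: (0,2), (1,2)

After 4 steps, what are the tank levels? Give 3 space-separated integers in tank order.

Step 1: flows [2->0,1->2] -> levels [3 9 6]
Step 2: flows [2->0,1->2] -> levels [4 8 6]
Step 3: flows [2->0,1->2] -> levels [5 7 6]
Step 4: flows [2->0,1->2] -> levels [6 6 6]

Answer: 6 6 6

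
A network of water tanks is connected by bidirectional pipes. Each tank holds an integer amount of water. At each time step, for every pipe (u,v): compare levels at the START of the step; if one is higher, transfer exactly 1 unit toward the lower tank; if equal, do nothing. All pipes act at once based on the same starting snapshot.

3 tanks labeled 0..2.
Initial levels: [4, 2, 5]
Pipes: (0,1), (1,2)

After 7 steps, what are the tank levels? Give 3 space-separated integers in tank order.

Step 1: flows [0->1,2->1] -> levels [3 4 4]
Step 2: flows [1->0,1=2] -> levels [4 3 4]
Step 3: flows [0->1,2->1] -> levels [3 5 3]
Step 4: flows [1->0,1->2] -> levels [4 3 4]
  -> period-2 cycle: step 4 state = step 2 state
  -> state at step 7: (7-2) mod 2 = 1, same as step 3 -> [3 5 3]

Answer: 3 5 3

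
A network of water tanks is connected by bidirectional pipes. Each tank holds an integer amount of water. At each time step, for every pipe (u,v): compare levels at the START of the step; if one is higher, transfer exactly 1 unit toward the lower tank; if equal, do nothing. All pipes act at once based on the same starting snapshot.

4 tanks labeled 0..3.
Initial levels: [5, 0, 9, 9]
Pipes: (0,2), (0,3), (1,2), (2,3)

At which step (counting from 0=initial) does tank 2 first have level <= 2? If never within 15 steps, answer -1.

Answer: -1

Derivation:
Step 1: flows [2->0,3->0,2->1,2=3] -> levels [7 1 7 8]
Step 2: flows [0=2,3->0,2->1,3->2] -> levels [8 2 7 6]
Step 3: flows [0->2,0->3,2->1,2->3] -> levels [6 3 6 8]
Step 4: flows [0=2,3->0,2->1,3->2] -> levels [7 4 6 6]
Step 5: flows [0->2,0->3,2->1,2=3] -> levels [5 5 6 7]
Step 6: flows [2->0,3->0,2->1,3->2] -> levels [7 6 5 5]
Step 7: flows [0->2,0->3,1->2,2=3] -> levels [5 5 7 6]
Step 8: flows [2->0,3->0,2->1,2->3] -> levels [7 6 4 6]
Step 9: flows [0->2,0->3,1->2,3->2] -> levels [5 5 7 6]
  -> period-2 cycle (repeats step 7); tank 2 never drops to <=2
Tank 2 never reaches <=2 within 15 steps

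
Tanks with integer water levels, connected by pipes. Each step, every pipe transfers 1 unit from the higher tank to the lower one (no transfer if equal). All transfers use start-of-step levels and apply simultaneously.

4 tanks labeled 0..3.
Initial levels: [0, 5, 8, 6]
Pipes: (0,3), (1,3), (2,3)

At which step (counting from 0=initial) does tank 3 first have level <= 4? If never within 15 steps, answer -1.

Answer: 3

Derivation:
Step 1: flows [3->0,3->1,2->3] -> levels [1 6 7 5]
Step 2: flows [3->0,1->3,2->3] -> levels [2 5 6 6]
Step 3: flows [3->0,3->1,2=3] -> levels [3 6 6 4]
Tank 3 first reaches <=4 at step 3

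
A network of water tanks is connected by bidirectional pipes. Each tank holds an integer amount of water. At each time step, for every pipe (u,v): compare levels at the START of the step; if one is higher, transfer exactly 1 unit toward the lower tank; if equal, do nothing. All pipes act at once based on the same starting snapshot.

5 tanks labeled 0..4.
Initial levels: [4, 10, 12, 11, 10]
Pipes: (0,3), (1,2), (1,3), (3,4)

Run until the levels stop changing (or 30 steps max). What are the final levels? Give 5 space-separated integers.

Answer: 9 11 10 7 10

Derivation:
Step 1: flows [3->0,2->1,3->1,3->4] -> levels [5 12 11 8 11]
Step 2: flows [3->0,1->2,1->3,4->3] -> levels [6 10 12 9 10]
Step 3: flows [3->0,2->1,1->3,4->3] -> levels [7 10 11 10 9]
Step 4: flows [3->0,2->1,1=3,3->4] -> levels [8 11 10 8 10]
Step 5: flows [0=3,1->2,1->3,4->3] -> levels [8 9 11 10 9]
Step 6: flows [3->0,2->1,3->1,3->4] -> levels [9 11 10 7 10]
Step 7: flows [0->3,1->2,1->3,4->3] -> levels [8 9 11 10 9]
  -> period-2 cycle: step 7 state = step 5 state; never stabilizes
  -> state at step 30: (30-5) mod 2 = 1, same as step 6 -> [9 11 10 7 10]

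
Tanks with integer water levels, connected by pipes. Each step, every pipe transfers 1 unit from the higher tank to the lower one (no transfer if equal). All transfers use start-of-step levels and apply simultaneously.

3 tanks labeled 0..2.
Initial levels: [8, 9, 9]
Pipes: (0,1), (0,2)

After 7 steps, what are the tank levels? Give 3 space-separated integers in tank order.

Step 1: flows [1->0,2->0] -> levels [10 8 8]
Step 2: flows [0->1,0->2] -> levels [8 9 9]
  -> period-2 cycle: step 2 state = step 0 state
  -> state at step 7: (7-0) mod 2 = 1, same as step 1 -> [10 8 8]

Answer: 10 8 8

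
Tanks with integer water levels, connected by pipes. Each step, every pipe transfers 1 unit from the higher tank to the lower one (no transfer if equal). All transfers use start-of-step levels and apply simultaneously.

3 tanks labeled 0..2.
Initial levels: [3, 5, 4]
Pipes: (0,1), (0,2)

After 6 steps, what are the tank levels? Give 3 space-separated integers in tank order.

Step 1: flows [1->0,2->0] -> levels [5 4 3]
Step 2: flows [0->1,0->2] -> levels [3 5 4]
  -> period-2 cycle: step 2 state = step 0 state
  -> state at step 6: (6-0) mod 2 = 0, same as step 0 -> [3 5 4]

Answer: 3 5 4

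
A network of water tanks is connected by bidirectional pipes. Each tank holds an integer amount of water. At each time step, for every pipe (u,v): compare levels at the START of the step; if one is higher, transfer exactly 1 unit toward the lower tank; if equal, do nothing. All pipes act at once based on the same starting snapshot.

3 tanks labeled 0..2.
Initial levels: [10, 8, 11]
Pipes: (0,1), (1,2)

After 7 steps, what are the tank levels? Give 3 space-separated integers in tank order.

Step 1: flows [0->1,2->1] -> levels [9 10 10]
Step 2: flows [1->0,1=2] -> levels [10 9 10]
Step 3: flows [0->1,2->1] -> levels [9 11 9]
Step 4: flows [1->0,1->2] -> levels [10 9 10]
  -> period-2 cycle: step 4 state = step 2 state
  -> state at step 7: (7-2) mod 2 = 1, same as step 3 -> [9 11 9]

Answer: 9 11 9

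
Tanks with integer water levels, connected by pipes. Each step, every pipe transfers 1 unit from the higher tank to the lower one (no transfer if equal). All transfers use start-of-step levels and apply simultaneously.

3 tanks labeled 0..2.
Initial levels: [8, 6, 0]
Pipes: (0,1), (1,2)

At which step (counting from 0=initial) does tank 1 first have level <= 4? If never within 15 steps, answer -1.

Answer: 5

Derivation:
Step 1: flows [0->1,1->2] -> levels [7 6 1]
Step 2: flows [0->1,1->2] -> levels [6 6 2]
Step 3: flows [0=1,1->2] -> levels [6 5 3]
Step 4: flows [0->1,1->2] -> levels [5 5 4]
Step 5: flows [0=1,1->2] -> levels [5 4 5]
Tank 1 first reaches <=4 at step 5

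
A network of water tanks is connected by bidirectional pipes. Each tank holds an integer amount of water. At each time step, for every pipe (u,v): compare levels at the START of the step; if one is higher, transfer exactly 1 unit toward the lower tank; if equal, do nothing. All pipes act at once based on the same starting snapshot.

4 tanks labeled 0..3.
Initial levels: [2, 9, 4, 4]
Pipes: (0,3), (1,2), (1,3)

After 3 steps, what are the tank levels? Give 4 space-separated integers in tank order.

Answer: 4 5 5 5

Derivation:
Step 1: flows [3->0,1->2,1->3] -> levels [3 7 5 4]
Step 2: flows [3->0,1->2,1->3] -> levels [4 5 6 4]
Step 3: flows [0=3,2->1,1->3] -> levels [4 5 5 5]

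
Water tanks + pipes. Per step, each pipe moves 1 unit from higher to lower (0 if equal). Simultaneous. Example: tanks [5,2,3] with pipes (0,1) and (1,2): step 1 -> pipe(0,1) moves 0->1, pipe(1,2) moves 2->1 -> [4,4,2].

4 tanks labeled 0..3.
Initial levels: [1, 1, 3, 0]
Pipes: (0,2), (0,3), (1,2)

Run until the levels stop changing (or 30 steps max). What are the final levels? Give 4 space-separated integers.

Step 1: flows [2->0,0->3,2->1] -> levels [1 2 1 1]
Step 2: flows [0=2,0=3,1->2] -> levels [1 1 2 1]
Step 3: flows [2->0,0=3,2->1] -> levels [2 2 0 1]
Step 4: flows [0->2,0->3,1->2] -> levels [0 1 2 2]
Step 5: flows [2->0,3->0,2->1] -> levels [2 2 0 1]
  -> period-2 cycle: step 5 state = step 3 state; never stabilizes
  -> state at step 30: (30-3) mod 2 = 1, same as step 4 -> [0 1 2 2]

Answer: 0 1 2 2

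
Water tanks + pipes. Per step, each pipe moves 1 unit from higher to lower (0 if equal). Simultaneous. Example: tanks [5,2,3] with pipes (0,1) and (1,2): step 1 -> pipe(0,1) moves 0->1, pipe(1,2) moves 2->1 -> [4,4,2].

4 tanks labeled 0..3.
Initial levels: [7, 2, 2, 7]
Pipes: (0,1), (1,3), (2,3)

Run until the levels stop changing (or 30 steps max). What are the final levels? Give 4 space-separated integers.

Answer: 5 6 4 3

Derivation:
Step 1: flows [0->1,3->1,3->2] -> levels [6 4 3 5]
Step 2: flows [0->1,3->1,3->2] -> levels [5 6 4 3]
Step 3: flows [1->0,1->3,2->3] -> levels [6 4 3 5]
  -> period-2 cycle: step 3 state = step 1 state; never stabilizes
  -> state at step 30: (30-1) mod 2 = 1, same as step 2 -> [5 6 4 3]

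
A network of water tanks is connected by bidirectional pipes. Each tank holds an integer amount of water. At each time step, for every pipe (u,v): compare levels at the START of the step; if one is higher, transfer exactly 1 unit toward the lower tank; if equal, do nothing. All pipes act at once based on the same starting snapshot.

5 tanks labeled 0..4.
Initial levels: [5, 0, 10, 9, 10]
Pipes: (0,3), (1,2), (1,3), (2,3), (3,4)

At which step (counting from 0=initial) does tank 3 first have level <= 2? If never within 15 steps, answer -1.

Answer: -1

Derivation:
Step 1: flows [3->0,2->1,3->1,2->3,4->3] -> levels [6 2 8 9 9]
Step 2: flows [3->0,2->1,3->1,3->2,3=4] -> levels [7 4 8 6 9]
Step 3: flows [0->3,2->1,3->1,2->3,4->3] -> levels [6 6 6 8 8]
Step 4: flows [3->0,1=2,3->1,3->2,3=4] -> levels [7 7 7 5 8]
Step 5: flows [0->3,1=2,1->3,2->3,4->3] -> levels [6 6 6 9 7]
Step 6: flows [3->0,1=2,3->1,3->2,3->4] -> levels [7 7 7 5 8]
  -> period-2 cycle (repeats step 4); tank 3 never drops to <=2
Tank 3 never reaches <=2 within 15 steps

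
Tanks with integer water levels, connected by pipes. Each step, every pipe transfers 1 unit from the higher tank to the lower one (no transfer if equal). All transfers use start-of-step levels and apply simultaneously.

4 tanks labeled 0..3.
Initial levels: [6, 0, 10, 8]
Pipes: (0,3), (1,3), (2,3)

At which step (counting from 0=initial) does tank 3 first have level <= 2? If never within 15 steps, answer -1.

Answer: -1

Derivation:
Step 1: flows [3->0,3->1,2->3] -> levels [7 1 9 7]
Step 2: flows [0=3,3->1,2->3] -> levels [7 2 8 7]
Step 3: flows [0=3,3->1,2->3] -> levels [7 3 7 7]
Step 4: flows [0=3,3->1,2=3] -> levels [7 4 7 6]
Step 5: flows [0->3,3->1,2->3] -> levels [6 5 6 7]
Step 6: flows [3->0,3->1,3->2] -> levels [7 6 7 4]
Step 7: flows [0->3,1->3,2->3] -> levels [6 5 6 7]
  -> period-2 cycle (repeats step 5); tank 3 never drops to <=2
Tank 3 never reaches <=2 within 15 steps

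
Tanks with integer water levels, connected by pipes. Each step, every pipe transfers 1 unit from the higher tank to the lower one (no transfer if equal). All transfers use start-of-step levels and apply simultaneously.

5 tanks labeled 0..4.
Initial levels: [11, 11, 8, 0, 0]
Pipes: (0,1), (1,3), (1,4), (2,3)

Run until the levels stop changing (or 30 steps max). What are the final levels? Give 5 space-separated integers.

Answer: 6 6 6 6 6

Derivation:
Step 1: flows [0=1,1->3,1->4,2->3] -> levels [11 9 7 2 1]
Step 2: flows [0->1,1->3,1->4,2->3] -> levels [10 8 6 4 2]
Step 3: flows [0->1,1->3,1->4,2->3] -> levels [9 7 5 6 3]
Step 4: flows [0->1,1->3,1->4,3->2] -> levels [8 6 6 6 4]
Step 5: flows [0->1,1=3,1->4,2=3] -> levels [7 6 6 6 5]
Step 6: flows [0->1,1=3,1->4,2=3] -> levels [6 6 6 6 6]
Step 7: flows [0=1,1=3,1=4,2=3] -> levels [6 6 6 6 6]
  -> stable (no change)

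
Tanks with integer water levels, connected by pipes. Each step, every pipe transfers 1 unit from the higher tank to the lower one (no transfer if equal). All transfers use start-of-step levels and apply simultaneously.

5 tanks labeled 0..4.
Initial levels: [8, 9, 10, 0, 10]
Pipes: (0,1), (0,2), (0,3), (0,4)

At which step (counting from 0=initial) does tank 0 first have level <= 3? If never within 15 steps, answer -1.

Answer: -1

Derivation:
Step 1: flows [1->0,2->0,0->3,4->0] -> levels [10 8 9 1 9]
Step 2: flows [0->1,0->2,0->3,0->4] -> levels [6 9 10 2 10]
Step 3: flows [1->0,2->0,0->3,4->0] -> levels [8 8 9 3 9]
Step 4: flows [0=1,2->0,0->3,4->0] -> levels [9 8 8 4 8]
Step 5: flows [0->1,0->2,0->3,0->4] -> levels [5 9 9 5 9]
Step 6: flows [1->0,2->0,0=3,4->0] -> levels [8 8 8 5 8]
Step 7: flows [0=1,0=2,0->3,0=4] -> levels [7 8 8 6 8]
Step 8: flows [1->0,2->0,0->3,4->0] -> levels [9 7 7 7 7]
Step 9: flows [0->1,0->2,0->3,0->4] -> levels [5 8 8 8 8]
Step 10: flows [1->0,2->0,3->0,4->0] -> levels [9 7 7 7 7]
  -> period-2 cycle (repeats step 8); tank 0 never drops to <=3
Tank 0 never reaches <=3 within 15 steps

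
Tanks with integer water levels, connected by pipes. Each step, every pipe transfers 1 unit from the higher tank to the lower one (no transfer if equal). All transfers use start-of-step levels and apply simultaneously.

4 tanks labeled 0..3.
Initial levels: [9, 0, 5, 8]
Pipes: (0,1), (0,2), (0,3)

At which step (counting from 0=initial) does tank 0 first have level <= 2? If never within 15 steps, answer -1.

Step 1: flows [0->1,0->2,0->3] -> levels [6 1 6 9]
Step 2: flows [0->1,0=2,3->0] -> levels [6 2 6 8]
Step 3: flows [0->1,0=2,3->0] -> levels [6 3 6 7]
Step 4: flows [0->1,0=2,3->0] -> levels [6 4 6 6]
Step 5: flows [0->1,0=2,0=3] -> levels [5 5 6 6]
Step 6: flows [0=1,2->0,3->0] -> levels [7 5 5 5]
Step 7: flows [0->1,0->2,0->3] -> levels [4 6 6 6]
Step 8: flows [1->0,2->0,3->0] -> levels [7 5 5 5]
  -> period-2 cycle (repeats step 6); tank 0 never drops to <=2
Tank 0 never reaches <=2 within 15 steps

Answer: -1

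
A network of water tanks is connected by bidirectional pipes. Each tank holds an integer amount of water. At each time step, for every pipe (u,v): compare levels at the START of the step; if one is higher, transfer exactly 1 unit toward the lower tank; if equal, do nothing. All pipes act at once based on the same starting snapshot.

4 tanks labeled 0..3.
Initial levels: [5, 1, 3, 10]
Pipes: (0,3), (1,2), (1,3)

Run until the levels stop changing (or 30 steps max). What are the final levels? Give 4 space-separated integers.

Answer: 4 4 5 6

Derivation:
Step 1: flows [3->0,2->1,3->1] -> levels [6 3 2 8]
Step 2: flows [3->0,1->2,3->1] -> levels [7 3 3 6]
Step 3: flows [0->3,1=2,3->1] -> levels [6 4 3 6]
Step 4: flows [0=3,1->2,3->1] -> levels [6 4 4 5]
Step 5: flows [0->3,1=2,3->1] -> levels [5 5 4 5]
Step 6: flows [0=3,1->2,1=3] -> levels [5 4 5 5]
Step 7: flows [0=3,2->1,3->1] -> levels [5 6 4 4]
Step 8: flows [0->3,1->2,1->3] -> levels [4 4 5 6]
Step 9: flows [3->0,2->1,3->1] -> levels [5 6 4 4]
  -> period-2 cycle: step 9 state = step 7 state; never stabilizes
  -> state at step 30: (30-7) mod 2 = 1, same as step 8 -> [4 4 5 6]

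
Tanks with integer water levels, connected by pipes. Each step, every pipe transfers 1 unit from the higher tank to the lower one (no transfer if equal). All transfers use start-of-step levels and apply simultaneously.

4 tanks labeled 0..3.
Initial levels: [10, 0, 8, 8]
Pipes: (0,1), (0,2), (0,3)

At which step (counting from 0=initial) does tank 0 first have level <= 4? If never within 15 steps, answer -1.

Answer: -1

Derivation:
Step 1: flows [0->1,0->2,0->3] -> levels [7 1 9 9]
Step 2: flows [0->1,2->0,3->0] -> levels [8 2 8 8]
Step 3: flows [0->1,0=2,0=3] -> levels [7 3 8 8]
Step 4: flows [0->1,2->0,3->0] -> levels [8 4 7 7]
Step 5: flows [0->1,0->2,0->3] -> levels [5 5 8 8]
Step 6: flows [0=1,2->0,3->0] -> levels [7 5 7 7]
Step 7: flows [0->1,0=2,0=3] -> levels [6 6 7 7]
Step 8: flows [0=1,2->0,3->0] -> levels [8 6 6 6]
Step 9: flows [0->1,0->2,0->3] -> levels [5 7 7 7]
Step 10: flows [1->0,2->0,3->0] -> levels [8 6 6 6]
  -> period-2 cycle (repeats step 8); tank 0 never drops to <=4
Tank 0 never reaches <=4 within 15 steps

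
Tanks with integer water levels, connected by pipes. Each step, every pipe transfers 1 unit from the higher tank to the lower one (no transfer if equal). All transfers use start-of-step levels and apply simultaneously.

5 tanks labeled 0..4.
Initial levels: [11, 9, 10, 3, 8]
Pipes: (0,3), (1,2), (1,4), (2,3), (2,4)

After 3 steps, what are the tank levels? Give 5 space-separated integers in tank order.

Step 1: flows [0->3,2->1,1->4,2->3,2->4] -> levels [10 9 7 5 10]
Step 2: flows [0->3,1->2,4->1,2->3,4->2] -> levels [9 9 8 7 8]
Step 3: flows [0->3,1->2,1->4,2->3,2=4] -> levels [8 7 8 9 9]

Answer: 8 7 8 9 9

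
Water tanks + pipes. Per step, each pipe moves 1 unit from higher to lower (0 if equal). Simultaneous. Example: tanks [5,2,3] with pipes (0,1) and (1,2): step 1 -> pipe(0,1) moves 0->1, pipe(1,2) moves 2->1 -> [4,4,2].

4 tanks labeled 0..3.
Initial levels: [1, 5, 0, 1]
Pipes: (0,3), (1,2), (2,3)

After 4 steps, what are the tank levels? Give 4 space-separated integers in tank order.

Answer: 1 3 1 2

Derivation:
Step 1: flows [0=3,1->2,3->2] -> levels [1 4 2 0]
Step 2: flows [0->3,1->2,2->3] -> levels [0 3 2 2]
Step 3: flows [3->0,1->2,2=3] -> levels [1 2 3 1]
Step 4: flows [0=3,2->1,2->3] -> levels [1 3 1 2]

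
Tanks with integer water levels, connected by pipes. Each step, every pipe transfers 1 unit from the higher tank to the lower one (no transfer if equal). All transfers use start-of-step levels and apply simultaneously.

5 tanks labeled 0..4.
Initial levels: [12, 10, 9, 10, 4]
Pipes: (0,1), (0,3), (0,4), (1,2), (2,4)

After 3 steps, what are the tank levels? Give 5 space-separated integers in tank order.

Step 1: flows [0->1,0->3,0->4,1->2,2->4] -> levels [9 10 9 11 6]
Step 2: flows [1->0,3->0,0->4,1->2,2->4] -> levels [10 8 9 10 8]
Step 3: flows [0->1,0=3,0->4,2->1,2->4] -> levels [8 10 7 10 10]

Answer: 8 10 7 10 10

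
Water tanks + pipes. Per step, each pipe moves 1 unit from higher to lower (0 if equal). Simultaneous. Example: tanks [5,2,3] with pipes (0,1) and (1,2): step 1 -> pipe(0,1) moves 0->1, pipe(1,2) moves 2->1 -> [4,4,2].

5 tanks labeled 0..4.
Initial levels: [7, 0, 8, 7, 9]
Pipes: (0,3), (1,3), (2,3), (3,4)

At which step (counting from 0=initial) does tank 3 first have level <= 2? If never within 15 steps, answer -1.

Answer: -1

Derivation:
Step 1: flows [0=3,3->1,2->3,4->3] -> levels [7 1 7 8 8]
Step 2: flows [3->0,3->1,3->2,3=4] -> levels [8 2 8 5 8]
Step 3: flows [0->3,3->1,2->3,4->3] -> levels [7 3 7 7 7]
Step 4: flows [0=3,3->1,2=3,3=4] -> levels [7 4 7 6 7]
Step 5: flows [0->3,3->1,2->3,4->3] -> levels [6 5 6 8 6]
Step 6: flows [3->0,3->1,3->2,3->4] -> levels [7 6 7 4 7]
Step 7: flows [0->3,1->3,2->3,4->3] -> levels [6 5 6 8 6]
  -> period-2 cycle (repeats step 5); tank 3 never drops to <=2
Tank 3 never reaches <=2 within 15 steps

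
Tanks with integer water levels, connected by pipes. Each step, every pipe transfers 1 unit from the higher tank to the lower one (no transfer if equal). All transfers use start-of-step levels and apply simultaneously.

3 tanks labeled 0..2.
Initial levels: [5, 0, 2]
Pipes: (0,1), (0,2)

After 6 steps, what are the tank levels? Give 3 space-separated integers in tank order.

Answer: 1 3 3

Derivation:
Step 1: flows [0->1,0->2] -> levels [3 1 3]
Step 2: flows [0->1,0=2] -> levels [2 2 3]
Step 3: flows [0=1,2->0] -> levels [3 2 2]
Step 4: flows [0->1,0->2] -> levels [1 3 3]
Step 5: flows [1->0,2->0] -> levels [3 2 2]
  -> period-2 cycle: step 5 state = step 3 state
  -> state at step 6: (6-3) mod 2 = 1, same as step 4 -> [1 3 3]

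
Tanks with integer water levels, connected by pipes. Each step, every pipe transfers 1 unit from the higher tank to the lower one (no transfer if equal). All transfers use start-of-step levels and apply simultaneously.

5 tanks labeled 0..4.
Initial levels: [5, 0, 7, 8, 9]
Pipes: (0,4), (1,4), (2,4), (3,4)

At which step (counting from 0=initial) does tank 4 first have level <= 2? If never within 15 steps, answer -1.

Answer: -1

Derivation:
Step 1: flows [4->0,4->1,4->2,4->3] -> levels [6 1 8 9 5]
Step 2: flows [0->4,4->1,2->4,3->4] -> levels [5 2 7 8 7]
Step 3: flows [4->0,4->1,2=4,3->4] -> levels [6 3 7 7 6]
Step 4: flows [0=4,4->1,2->4,3->4] -> levels [6 4 6 6 7]
Step 5: flows [4->0,4->1,4->2,4->3] -> levels [7 5 7 7 3]
Step 6: flows [0->4,1->4,2->4,3->4] -> levels [6 4 6 6 7]
  -> period-2 cycle (repeats step 4); tank 4 never drops to <=2
Tank 4 never reaches <=2 within 15 steps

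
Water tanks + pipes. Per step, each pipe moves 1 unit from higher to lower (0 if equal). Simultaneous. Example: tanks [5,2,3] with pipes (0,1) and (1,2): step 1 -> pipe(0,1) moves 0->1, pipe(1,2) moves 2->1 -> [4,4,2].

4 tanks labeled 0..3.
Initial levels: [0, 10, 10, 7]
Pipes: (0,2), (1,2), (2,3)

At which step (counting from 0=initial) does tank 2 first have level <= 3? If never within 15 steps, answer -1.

Step 1: flows [2->0,1=2,2->3] -> levels [1 10 8 8]
Step 2: flows [2->0,1->2,2=3] -> levels [2 9 8 8]
Step 3: flows [2->0,1->2,2=3] -> levels [3 8 8 8]
Step 4: flows [2->0,1=2,2=3] -> levels [4 8 7 8]
Step 5: flows [2->0,1->2,3->2] -> levels [5 7 8 7]
Step 6: flows [2->0,2->1,2->3] -> levels [6 8 5 8]
Step 7: flows [0->2,1->2,3->2] -> levels [5 7 8 7]
  -> period-2 cycle (repeats step 5); tank 2 never drops to <=3
Tank 2 never reaches <=3 within 15 steps

Answer: -1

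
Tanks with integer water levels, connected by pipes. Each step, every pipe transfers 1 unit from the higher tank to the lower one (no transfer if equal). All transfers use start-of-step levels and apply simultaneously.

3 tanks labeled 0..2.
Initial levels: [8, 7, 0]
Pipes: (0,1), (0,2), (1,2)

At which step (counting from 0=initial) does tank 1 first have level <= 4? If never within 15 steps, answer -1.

Answer: -1

Derivation:
Step 1: flows [0->1,0->2,1->2] -> levels [6 7 2]
Step 2: flows [1->0,0->2,1->2] -> levels [6 5 4]
Step 3: flows [0->1,0->2,1->2] -> levels [4 5 6]
Step 4: flows [1->0,2->0,2->1] -> levels [6 5 4]
  -> period-2 cycle (repeats step 2); tank 1 never drops to <=4
Tank 1 never reaches <=4 within 15 steps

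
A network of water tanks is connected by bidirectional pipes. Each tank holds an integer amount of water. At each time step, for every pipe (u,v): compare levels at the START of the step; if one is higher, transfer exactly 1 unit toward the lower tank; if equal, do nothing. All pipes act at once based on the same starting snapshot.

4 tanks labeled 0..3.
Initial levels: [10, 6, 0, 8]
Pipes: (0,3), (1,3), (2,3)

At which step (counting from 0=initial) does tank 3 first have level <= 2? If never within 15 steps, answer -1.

Step 1: flows [0->3,3->1,3->2] -> levels [9 7 1 7]
Step 2: flows [0->3,1=3,3->2] -> levels [8 7 2 7]
Step 3: flows [0->3,1=3,3->2] -> levels [7 7 3 7]
Step 4: flows [0=3,1=3,3->2] -> levels [7 7 4 6]
Step 5: flows [0->3,1->3,3->2] -> levels [6 6 5 7]
Step 6: flows [3->0,3->1,3->2] -> levels [7 7 6 4]
Step 7: flows [0->3,1->3,2->3] -> levels [6 6 5 7]
  -> period-2 cycle (repeats step 5); tank 3 never drops to <=2
Tank 3 never reaches <=2 within 15 steps

Answer: -1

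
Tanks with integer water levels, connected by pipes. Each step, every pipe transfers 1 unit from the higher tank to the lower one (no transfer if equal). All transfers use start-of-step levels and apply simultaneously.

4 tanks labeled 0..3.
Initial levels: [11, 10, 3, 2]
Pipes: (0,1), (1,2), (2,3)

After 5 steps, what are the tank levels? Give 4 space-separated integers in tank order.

Step 1: flows [0->1,1->2,2->3] -> levels [10 10 3 3]
Step 2: flows [0=1,1->2,2=3] -> levels [10 9 4 3]
Step 3: flows [0->1,1->2,2->3] -> levels [9 9 4 4]
Step 4: flows [0=1,1->2,2=3] -> levels [9 8 5 4]
Step 5: flows [0->1,1->2,2->3] -> levels [8 8 5 5]

Answer: 8 8 5 5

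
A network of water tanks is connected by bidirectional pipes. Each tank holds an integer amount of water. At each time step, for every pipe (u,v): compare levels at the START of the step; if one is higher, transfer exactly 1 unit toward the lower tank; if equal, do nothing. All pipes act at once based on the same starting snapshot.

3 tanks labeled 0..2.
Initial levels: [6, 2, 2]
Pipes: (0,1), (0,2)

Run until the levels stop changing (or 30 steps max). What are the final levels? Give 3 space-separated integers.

Step 1: flows [0->1,0->2] -> levels [4 3 3]
Step 2: flows [0->1,0->2] -> levels [2 4 4]
Step 3: flows [1->0,2->0] -> levels [4 3 3]
  -> period-2 cycle: step 3 state = step 1 state; never stabilizes
  -> state at step 30: (30-1) mod 2 = 1, same as step 2 -> [2 4 4]

Answer: 2 4 4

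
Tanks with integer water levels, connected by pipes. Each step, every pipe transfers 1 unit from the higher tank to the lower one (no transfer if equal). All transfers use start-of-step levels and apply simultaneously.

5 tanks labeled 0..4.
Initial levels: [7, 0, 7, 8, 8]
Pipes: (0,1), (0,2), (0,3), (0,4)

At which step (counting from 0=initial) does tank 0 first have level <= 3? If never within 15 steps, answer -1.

Step 1: flows [0->1,0=2,3->0,4->0] -> levels [8 1 7 7 7]
Step 2: flows [0->1,0->2,0->3,0->4] -> levels [4 2 8 8 8]
Step 3: flows [0->1,2->0,3->0,4->0] -> levels [6 3 7 7 7]
Step 4: flows [0->1,2->0,3->0,4->0] -> levels [8 4 6 6 6]
Step 5: flows [0->1,0->2,0->3,0->4] -> levels [4 5 7 7 7]
Step 6: flows [1->0,2->0,3->0,4->0] -> levels [8 4 6 6 6]
  -> period-2 cycle (repeats step 4); tank 0 never drops to <=3
Tank 0 never reaches <=3 within 15 steps

Answer: -1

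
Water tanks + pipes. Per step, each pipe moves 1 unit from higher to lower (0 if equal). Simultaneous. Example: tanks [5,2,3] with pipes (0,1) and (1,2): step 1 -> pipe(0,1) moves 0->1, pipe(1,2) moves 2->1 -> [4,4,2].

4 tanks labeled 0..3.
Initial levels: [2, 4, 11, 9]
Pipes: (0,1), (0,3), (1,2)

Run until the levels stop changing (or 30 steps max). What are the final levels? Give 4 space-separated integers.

Step 1: flows [1->0,3->0,2->1] -> levels [4 4 10 8]
Step 2: flows [0=1,3->0,2->1] -> levels [5 5 9 7]
Step 3: flows [0=1,3->0,2->1] -> levels [6 6 8 6]
Step 4: flows [0=1,0=3,2->1] -> levels [6 7 7 6]
Step 5: flows [1->0,0=3,1=2] -> levels [7 6 7 6]
Step 6: flows [0->1,0->3,2->1] -> levels [5 8 6 7]
Step 7: flows [1->0,3->0,1->2] -> levels [7 6 7 6]
  -> period-2 cycle: step 7 state = step 5 state; never stabilizes
  -> state at step 30: (30-5) mod 2 = 1, same as step 6 -> [5 8 6 7]

Answer: 5 8 6 7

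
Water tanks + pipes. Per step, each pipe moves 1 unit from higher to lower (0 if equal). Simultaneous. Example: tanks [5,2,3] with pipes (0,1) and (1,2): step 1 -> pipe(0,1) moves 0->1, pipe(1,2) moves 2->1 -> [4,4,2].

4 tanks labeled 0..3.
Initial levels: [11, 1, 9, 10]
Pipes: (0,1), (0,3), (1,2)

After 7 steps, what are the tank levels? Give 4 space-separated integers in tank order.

Answer: 7 9 7 8

Derivation:
Step 1: flows [0->1,0->3,2->1] -> levels [9 3 8 11]
Step 2: flows [0->1,3->0,2->1] -> levels [9 5 7 10]
Step 3: flows [0->1,3->0,2->1] -> levels [9 7 6 9]
Step 4: flows [0->1,0=3,1->2] -> levels [8 7 7 9]
Step 5: flows [0->1,3->0,1=2] -> levels [8 8 7 8]
Step 6: flows [0=1,0=3,1->2] -> levels [8 7 8 8]
Step 7: flows [0->1,0=3,2->1] -> levels [7 9 7 8]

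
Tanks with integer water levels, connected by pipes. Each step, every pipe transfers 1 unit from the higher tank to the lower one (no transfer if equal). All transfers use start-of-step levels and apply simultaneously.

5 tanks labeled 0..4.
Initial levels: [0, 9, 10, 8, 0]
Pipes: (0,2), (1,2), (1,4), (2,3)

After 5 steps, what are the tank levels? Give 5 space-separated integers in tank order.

Answer: 5 5 5 7 5

Derivation:
Step 1: flows [2->0,2->1,1->4,2->3] -> levels [1 9 7 9 1]
Step 2: flows [2->0,1->2,1->4,3->2] -> levels [2 7 8 8 2]
Step 3: flows [2->0,2->1,1->4,2=3] -> levels [3 7 6 8 3]
Step 4: flows [2->0,1->2,1->4,3->2] -> levels [4 5 7 7 4]
Step 5: flows [2->0,2->1,1->4,2=3] -> levels [5 5 5 7 5]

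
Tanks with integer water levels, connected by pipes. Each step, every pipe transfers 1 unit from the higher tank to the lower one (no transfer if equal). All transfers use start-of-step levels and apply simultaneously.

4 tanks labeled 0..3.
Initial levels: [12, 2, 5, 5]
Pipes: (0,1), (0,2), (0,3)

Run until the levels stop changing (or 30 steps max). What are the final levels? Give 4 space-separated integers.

Step 1: flows [0->1,0->2,0->3] -> levels [9 3 6 6]
Step 2: flows [0->1,0->2,0->3] -> levels [6 4 7 7]
Step 3: flows [0->1,2->0,3->0] -> levels [7 5 6 6]
Step 4: flows [0->1,0->2,0->3] -> levels [4 6 7 7]
Step 5: flows [1->0,2->0,3->0] -> levels [7 5 6 6]
  -> period-2 cycle: step 5 state = step 3 state; never stabilizes
  -> state at step 30: (30-3) mod 2 = 1, same as step 4 -> [4 6 7 7]

Answer: 4 6 7 7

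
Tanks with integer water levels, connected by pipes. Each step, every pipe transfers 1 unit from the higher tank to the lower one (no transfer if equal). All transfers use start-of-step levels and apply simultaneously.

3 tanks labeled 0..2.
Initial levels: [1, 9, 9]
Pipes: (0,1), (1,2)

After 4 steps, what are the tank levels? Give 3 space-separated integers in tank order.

Step 1: flows [1->0,1=2] -> levels [2 8 9]
Step 2: flows [1->0,2->1] -> levels [3 8 8]
Step 3: flows [1->0,1=2] -> levels [4 7 8]
Step 4: flows [1->0,2->1] -> levels [5 7 7]

Answer: 5 7 7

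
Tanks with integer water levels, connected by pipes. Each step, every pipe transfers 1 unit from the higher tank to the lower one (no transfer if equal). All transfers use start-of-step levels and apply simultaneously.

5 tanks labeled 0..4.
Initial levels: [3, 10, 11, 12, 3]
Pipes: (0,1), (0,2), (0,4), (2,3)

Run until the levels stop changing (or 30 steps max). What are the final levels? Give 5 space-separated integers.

Step 1: flows [1->0,2->0,0=4,3->2] -> levels [5 9 11 11 3]
Step 2: flows [1->0,2->0,0->4,2=3] -> levels [6 8 10 11 4]
Step 3: flows [1->0,2->0,0->4,3->2] -> levels [7 7 10 10 5]
Step 4: flows [0=1,2->0,0->4,2=3] -> levels [7 7 9 10 6]
Step 5: flows [0=1,2->0,0->4,3->2] -> levels [7 7 9 9 7]
Step 6: flows [0=1,2->0,0=4,2=3] -> levels [8 7 8 9 7]
Step 7: flows [0->1,0=2,0->4,3->2] -> levels [6 8 9 8 8]
Step 8: flows [1->0,2->0,4->0,2->3] -> levels [9 7 7 9 7]
Step 9: flows [0->1,0->2,0->4,3->2] -> levels [6 8 9 8 8]
  -> period-2 cycle: step 9 state = step 7 state; never stabilizes
  -> state at step 30: (30-7) mod 2 = 1, same as step 8 -> [9 7 7 9 7]

Answer: 9 7 7 9 7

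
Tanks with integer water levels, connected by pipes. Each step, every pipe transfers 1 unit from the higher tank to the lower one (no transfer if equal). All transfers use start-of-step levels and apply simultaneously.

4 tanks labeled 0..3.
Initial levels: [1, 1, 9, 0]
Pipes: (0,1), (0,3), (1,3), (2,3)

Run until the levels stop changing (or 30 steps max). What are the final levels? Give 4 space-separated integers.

Step 1: flows [0=1,0->3,1->3,2->3] -> levels [0 0 8 3]
Step 2: flows [0=1,3->0,3->1,2->3] -> levels [1 1 7 2]
Step 3: flows [0=1,3->0,3->1,2->3] -> levels [2 2 6 1]
Step 4: flows [0=1,0->3,1->3,2->3] -> levels [1 1 5 4]
Step 5: flows [0=1,3->0,3->1,2->3] -> levels [2 2 4 3]
Step 6: flows [0=1,3->0,3->1,2->3] -> levels [3 3 3 2]
Step 7: flows [0=1,0->3,1->3,2->3] -> levels [2 2 2 5]
Step 8: flows [0=1,3->0,3->1,3->2] -> levels [3 3 3 2]
  -> period-2 cycle: step 8 state = step 6 state; never stabilizes
  -> state at step 30: (30-6) mod 2 = 0, same as step 6 -> [3 3 3 2]

Answer: 3 3 3 2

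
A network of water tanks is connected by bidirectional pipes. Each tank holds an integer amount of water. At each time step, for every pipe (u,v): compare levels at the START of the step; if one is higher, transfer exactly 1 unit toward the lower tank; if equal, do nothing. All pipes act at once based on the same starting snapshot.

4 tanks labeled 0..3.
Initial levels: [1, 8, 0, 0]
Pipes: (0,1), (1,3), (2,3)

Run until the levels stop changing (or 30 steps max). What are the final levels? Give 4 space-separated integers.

Answer: 2 4 2 1

Derivation:
Step 1: flows [1->0,1->3,2=3] -> levels [2 6 0 1]
Step 2: flows [1->0,1->3,3->2] -> levels [3 4 1 1]
Step 3: flows [1->0,1->3,2=3] -> levels [4 2 1 2]
Step 4: flows [0->1,1=3,3->2] -> levels [3 3 2 1]
Step 5: flows [0=1,1->3,2->3] -> levels [3 2 1 3]
Step 6: flows [0->1,3->1,3->2] -> levels [2 4 2 1]
Step 7: flows [1->0,1->3,2->3] -> levels [3 2 1 3]
  -> period-2 cycle: step 7 state = step 5 state; never stabilizes
  -> state at step 30: (30-5) mod 2 = 1, same as step 6 -> [2 4 2 1]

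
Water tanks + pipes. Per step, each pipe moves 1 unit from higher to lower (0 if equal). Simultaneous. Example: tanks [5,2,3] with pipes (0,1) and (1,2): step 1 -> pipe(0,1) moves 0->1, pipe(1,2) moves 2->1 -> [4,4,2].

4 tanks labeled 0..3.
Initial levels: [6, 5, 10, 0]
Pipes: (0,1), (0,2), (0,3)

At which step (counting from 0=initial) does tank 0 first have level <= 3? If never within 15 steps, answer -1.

Answer: -1

Derivation:
Step 1: flows [0->1,2->0,0->3] -> levels [5 6 9 1]
Step 2: flows [1->0,2->0,0->3] -> levels [6 5 8 2]
Step 3: flows [0->1,2->0,0->3] -> levels [5 6 7 3]
Step 4: flows [1->0,2->0,0->3] -> levels [6 5 6 4]
Step 5: flows [0->1,0=2,0->3] -> levels [4 6 6 5]
Step 6: flows [1->0,2->0,3->0] -> levels [7 5 5 4]
Step 7: flows [0->1,0->2,0->3] -> levels [4 6 6 5]
  -> period-2 cycle (repeats step 5); tank 0 never drops to <=3
Tank 0 never reaches <=3 within 15 steps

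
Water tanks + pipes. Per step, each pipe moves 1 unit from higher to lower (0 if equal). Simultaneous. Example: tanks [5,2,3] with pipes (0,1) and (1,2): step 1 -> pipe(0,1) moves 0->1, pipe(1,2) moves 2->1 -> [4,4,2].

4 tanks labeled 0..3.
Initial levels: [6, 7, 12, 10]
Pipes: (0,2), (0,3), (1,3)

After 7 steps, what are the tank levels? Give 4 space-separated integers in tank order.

Step 1: flows [2->0,3->0,3->1] -> levels [8 8 11 8]
Step 2: flows [2->0,0=3,1=3] -> levels [9 8 10 8]
Step 3: flows [2->0,0->3,1=3] -> levels [9 8 9 9]
Step 4: flows [0=2,0=3,3->1] -> levels [9 9 9 8]
Step 5: flows [0=2,0->3,1->3] -> levels [8 8 9 10]
Step 6: flows [2->0,3->0,3->1] -> levels [10 9 8 8]
Step 7: flows [0->2,0->3,1->3] -> levels [8 8 9 10]

Answer: 8 8 9 10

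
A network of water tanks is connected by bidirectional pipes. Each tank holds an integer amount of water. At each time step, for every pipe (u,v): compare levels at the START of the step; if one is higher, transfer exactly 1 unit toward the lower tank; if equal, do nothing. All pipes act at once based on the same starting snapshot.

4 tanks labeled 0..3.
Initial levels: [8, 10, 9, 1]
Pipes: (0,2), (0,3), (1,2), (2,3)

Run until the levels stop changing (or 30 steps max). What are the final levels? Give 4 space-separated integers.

Step 1: flows [2->0,0->3,1->2,2->3] -> levels [8 9 8 3]
Step 2: flows [0=2,0->3,1->2,2->3] -> levels [7 8 8 5]
Step 3: flows [2->0,0->3,1=2,2->3] -> levels [7 8 6 7]
Step 4: flows [0->2,0=3,1->2,3->2] -> levels [6 7 9 6]
Step 5: flows [2->0,0=3,2->1,2->3] -> levels [7 8 6 7]
  -> period-2 cycle: step 5 state = step 3 state; never stabilizes
  -> state at step 30: (30-3) mod 2 = 1, same as step 4 -> [6 7 9 6]

Answer: 6 7 9 6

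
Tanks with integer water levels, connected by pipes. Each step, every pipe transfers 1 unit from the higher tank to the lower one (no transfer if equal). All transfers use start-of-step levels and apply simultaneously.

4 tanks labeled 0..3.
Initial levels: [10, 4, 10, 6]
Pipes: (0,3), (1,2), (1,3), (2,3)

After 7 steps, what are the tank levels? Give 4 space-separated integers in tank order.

Step 1: flows [0->3,2->1,3->1,2->3] -> levels [9 6 8 7]
Step 2: flows [0->3,2->1,3->1,2->3] -> levels [8 8 6 8]
Step 3: flows [0=3,1->2,1=3,3->2] -> levels [8 7 8 7]
Step 4: flows [0->3,2->1,1=3,2->3] -> levels [7 8 6 9]
Step 5: flows [3->0,1->2,3->1,3->2] -> levels [8 8 8 6]
Step 6: flows [0->3,1=2,1->3,2->3] -> levels [7 7 7 9]
Step 7: flows [3->0,1=2,3->1,3->2] -> levels [8 8 8 6]

Answer: 8 8 8 6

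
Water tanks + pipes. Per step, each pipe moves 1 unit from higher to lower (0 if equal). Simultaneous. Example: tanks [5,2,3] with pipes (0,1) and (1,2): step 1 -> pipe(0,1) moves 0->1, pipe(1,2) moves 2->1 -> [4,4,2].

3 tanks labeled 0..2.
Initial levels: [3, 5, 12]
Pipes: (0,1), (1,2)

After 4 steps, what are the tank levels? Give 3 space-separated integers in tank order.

Answer: 6 6 8

Derivation:
Step 1: flows [1->0,2->1] -> levels [4 5 11]
Step 2: flows [1->0,2->1] -> levels [5 5 10]
Step 3: flows [0=1,2->1] -> levels [5 6 9]
Step 4: flows [1->0,2->1] -> levels [6 6 8]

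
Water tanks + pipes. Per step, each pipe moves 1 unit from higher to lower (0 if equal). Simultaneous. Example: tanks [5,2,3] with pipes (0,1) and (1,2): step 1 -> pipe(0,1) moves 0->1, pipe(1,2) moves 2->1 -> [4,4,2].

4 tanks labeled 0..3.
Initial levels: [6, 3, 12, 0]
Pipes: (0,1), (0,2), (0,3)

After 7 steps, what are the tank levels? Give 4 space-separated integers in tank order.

Step 1: flows [0->1,2->0,0->3] -> levels [5 4 11 1]
Step 2: flows [0->1,2->0,0->3] -> levels [4 5 10 2]
Step 3: flows [1->0,2->0,0->3] -> levels [5 4 9 3]
Step 4: flows [0->1,2->0,0->3] -> levels [4 5 8 4]
Step 5: flows [1->0,2->0,0=3] -> levels [6 4 7 4]
Step 6: flows [0->1,2->0,0->3] -> levels [5 5 6 5]
Step 7: flows [0=1,2->0,0=3] -> levels [6 5 5 5]

Answer: 6 5 5 5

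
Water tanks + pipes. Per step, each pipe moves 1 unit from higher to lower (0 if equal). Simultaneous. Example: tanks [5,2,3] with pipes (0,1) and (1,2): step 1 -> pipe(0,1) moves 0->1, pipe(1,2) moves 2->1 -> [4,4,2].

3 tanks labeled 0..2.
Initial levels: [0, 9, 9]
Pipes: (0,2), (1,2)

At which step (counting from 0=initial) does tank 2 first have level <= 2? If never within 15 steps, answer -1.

Answer: -1

Derivation:
Step 1: flows [2->0,1=2] -> levels [1 9 8]
Step 2: flows [2->0,1->2] -> levels [2 8 8]
Step 3: flows [2->0,1=2] -> levels [3 8 7]
Step 4: flows [2->0,1->2] -> levels [4 7 7]
Step 5: flows [2->0,1=2] -> levels [5 7 6]
Step 6: flows [2->0,1->2] -> levels [6 6 6]
Step 7: flows [0=2,1=2] -> levels [6 6 6]
  -> stable; tank 2 stays at 6 > 2
Tank 2 never reaches <=2 within 15 steps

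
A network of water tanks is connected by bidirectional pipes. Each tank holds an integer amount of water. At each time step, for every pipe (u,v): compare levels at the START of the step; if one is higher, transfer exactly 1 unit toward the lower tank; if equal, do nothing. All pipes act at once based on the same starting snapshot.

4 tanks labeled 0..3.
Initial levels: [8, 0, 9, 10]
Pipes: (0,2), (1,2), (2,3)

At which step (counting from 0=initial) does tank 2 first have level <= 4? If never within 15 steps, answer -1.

Step 1: flows [2->0,2->1,3->2] -> levels [9 1 8 9]
Step 2: flows [0->2,2->1,3->2] -> levels [8 2 9 8]
Step 3: flows [2->0,2->1,2->3] -> levels [9 3 6 9]
Step 4: flows [0->2,2->1,3->2] -> levels [8 4 7 8]
Step 5: flows [0->2,2->1,3->2] -> levels [7 5 8 7]
Step 6: flows [2->0,2->1,2->3] -> levels [8 6 5 8]
Step 7: flows [0->2,1->2,3->2] -> levels [7 5 8 7]
  -> period-2 cycle (repeats step 5); tank 2 never drops to <=4
Tank 2 never reaches <=4 within 15 steps

Answer: -1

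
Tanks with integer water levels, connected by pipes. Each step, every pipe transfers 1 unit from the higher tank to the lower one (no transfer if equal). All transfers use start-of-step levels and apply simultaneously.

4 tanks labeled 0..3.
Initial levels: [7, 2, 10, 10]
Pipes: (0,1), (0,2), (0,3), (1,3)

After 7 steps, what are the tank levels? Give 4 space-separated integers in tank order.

Answer: 6 8 8 7

Derivation:
Step 1: flows [0->1,2->0,3->0,3->1] -> levels [8 4 9 8]
Step 2: flows [0->1,2->0,0=3,3->1] -> levels [8 6 8 7]
Step 3: flows [0->1,0=2,0->3,3->1] -> levels [6 8 8 7]
Step 4: flows [1->0,2->0,3->0,1->3] -> levels [9 6 7 7]
Step 5: flows [0->1,0->2,0->3,3->1] -> levels [6 8 8 7]
  -> period-2 cycle: step 5 state = step 3 state
  -> state at step 7: (7-3) mod 2 = 0, same as step 3 -> [6 8 8 7]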